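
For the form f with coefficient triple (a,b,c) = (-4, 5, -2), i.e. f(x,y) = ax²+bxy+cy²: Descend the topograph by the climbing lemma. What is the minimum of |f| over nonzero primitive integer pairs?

translate: b→3 (≡-5 mod 8), so (4,-5,2)→(4,3,1)
flip: (4,3,1)→(1,-3,4)
translate: b→1 (≡-3 mod 2), so (1,-3,4)→(1,1,2)
reduced (well bottom): (1,1,2) with a≤c, −a<b≤a
well minimum |f| = |-1| = 1 (negative-definite)

1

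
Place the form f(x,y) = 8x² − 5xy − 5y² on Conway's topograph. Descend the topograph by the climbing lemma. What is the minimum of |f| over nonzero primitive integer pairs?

descent: ρ → (-5,5,8)  [lands on river]
river: ρ → (8,11,-2)
river: ρ → (-2,13,2)
river: ρ → (2,11,-8)
river: ρ → (-8,5,5)
river: ρ → (5,5,-8)
river: ρ → (-8,11,2)
river: ρ → (2,13,-2)
river: ρ → (-2,11,8)
river: ρ → (8,5,-5)
closes: descent 1, river 10
min |a| on river = 2

2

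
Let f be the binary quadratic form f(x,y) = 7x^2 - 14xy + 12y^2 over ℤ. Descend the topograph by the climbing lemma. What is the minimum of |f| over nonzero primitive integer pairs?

translate: b→0 (≡-14 mod 14), so (7,-14,12)→(7,0,5)
flip: (7,0,5)→(5,0,7)
reduced (well bottom): (5,0,7) with a≤c, −a<b≤a
well minimum = a = 5

5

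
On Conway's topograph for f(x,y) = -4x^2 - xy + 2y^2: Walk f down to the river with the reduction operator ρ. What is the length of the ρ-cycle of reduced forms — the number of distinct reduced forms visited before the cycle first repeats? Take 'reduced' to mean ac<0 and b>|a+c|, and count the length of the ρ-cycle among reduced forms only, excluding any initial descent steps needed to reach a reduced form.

D = 33, ⌊√D⌋ = 5
descent: ρ → (2,5,-1)  [lands on river]
river: ρ → (-1,5,2)
river: ρ → (2,3,-3)
river: ρ → (-3,3,2)
ρ-cycle length = 4 (tail of 1 descent step not counted)

4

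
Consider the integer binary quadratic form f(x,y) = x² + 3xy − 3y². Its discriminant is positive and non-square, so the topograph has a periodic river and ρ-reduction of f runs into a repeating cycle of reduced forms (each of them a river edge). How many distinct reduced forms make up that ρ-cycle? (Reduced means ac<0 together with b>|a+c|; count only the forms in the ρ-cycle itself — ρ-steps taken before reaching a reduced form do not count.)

D = 21, ⌊√D⌋ = 4
river: ρ → (-3,3,1)
river: ρ → (1,3,-3)
ρ-cycle length = 2 (tail of 0 descent steps not counted)

2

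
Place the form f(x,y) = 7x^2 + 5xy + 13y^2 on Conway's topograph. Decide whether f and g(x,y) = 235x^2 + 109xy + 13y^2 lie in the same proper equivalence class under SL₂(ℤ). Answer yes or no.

D₁ = -339, D₂ = -339
f: reduced (well bottom): (7,5,13) with a≤c, −a<b≤a
g: flip: (235,109,13)→(13,-109,235)
g: translate: b→-5 (≡-109 mod 26), so (13,-109,235)→(13,-5,7)
g: flip: (13,-5,7)→(7,5,13)
g: reduced (well bottom): (7,5,13) with a≤c, −a<b≤a
reduced forms (7, 5, 13) vs (7, 5, 13) ⇒ equivalent

yes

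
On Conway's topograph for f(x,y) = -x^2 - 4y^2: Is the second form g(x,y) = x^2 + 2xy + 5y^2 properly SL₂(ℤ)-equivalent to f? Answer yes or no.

D₁ = -16, D₂ = -16
f is negative-definite; reduce −f:
−f: reduced (well bottom): (1,0,4) with a≤c, −a<b≤a
flip sign back: reduced form of f is (-1,0,-4)
g: translate: b→0 (≡2 mod 2), so (1,2,5)→(1,0,4)
g: reduced (well bottom): (1,0,4) with a≤c, −a<b≤a
reduced forms (-1, 0, -4) vs (1, 0, 4) ⇒ inequivalent

no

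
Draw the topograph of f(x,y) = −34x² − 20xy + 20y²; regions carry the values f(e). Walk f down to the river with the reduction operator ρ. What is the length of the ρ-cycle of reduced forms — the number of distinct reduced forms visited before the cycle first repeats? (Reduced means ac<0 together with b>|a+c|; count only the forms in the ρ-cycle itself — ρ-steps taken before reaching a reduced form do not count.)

D = 3120, ⌊√D⌋ = 55
descent: ρ → (20,20,-34)  [lands on river]
river: ρ → (-34,48,6)
river: ρ → (6,48,-34)
river: ρ → (-34,20,20)
ρ-cycle length = 4 (tail of 1 descent step not counted)

4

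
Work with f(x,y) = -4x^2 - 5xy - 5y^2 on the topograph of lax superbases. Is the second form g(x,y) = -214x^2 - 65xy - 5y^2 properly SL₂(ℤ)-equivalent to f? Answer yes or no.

D₁ = -55, D₂ = -55
f is negative-definite; reduce −f:
−f: translate: b→-3 (≡5 mod 8), so (4,5,5)→(4,-3,4)
−f: flip: (4,-3,4)→(4,3,4)
−f: reduced (well bottom): (4,3,4) with a≤c, −a<b≤a
flip sign back: reduced form of f is (-4,-3,-4)
g is negative-definite; reduce −g:
−g: flip: (214,65,5)→(5,-65,214)
−g: translate: b→5 (≡-65 mod 10), so (5,-65,214)→(5,5,4)
−g: flip: (5,5,4)→(4,-5,5)
−g: translate: b→3 (≡-5 mod 8), so (4,-5,5)→(4,3,4)
−g: reduced (well bottom): (4,3,4) with a≤c, −a<b≤a
flip sign back: reduced form of g is (-4,-3,-4)
reduced forms (-4, -3, -4) vs (-4, -3, -4) ⇒ equivalent

yes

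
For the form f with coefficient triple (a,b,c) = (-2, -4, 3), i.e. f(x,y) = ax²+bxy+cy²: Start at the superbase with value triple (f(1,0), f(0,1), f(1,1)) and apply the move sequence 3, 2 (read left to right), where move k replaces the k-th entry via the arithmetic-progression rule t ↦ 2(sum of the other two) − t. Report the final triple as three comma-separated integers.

start (-2,3,-3) = (f(1,0),f(0,1),f(1,1))
replace slot 3: 2·((-2)+3) − (-3) = 5 → (-2,3,5)
replace slot 2: 2·((-2)+5) − 3 = 3 → (-2,3,5)

-2,3,5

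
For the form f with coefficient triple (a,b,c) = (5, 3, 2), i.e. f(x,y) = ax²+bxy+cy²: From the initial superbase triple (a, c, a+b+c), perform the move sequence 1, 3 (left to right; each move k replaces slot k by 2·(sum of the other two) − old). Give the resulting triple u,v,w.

start (5,2,10) = (f(1,0),f(0,1),f(1,1))
replace slot 1: 2·(2+10) − 5 = 19 → (19,2,10)
replace slot 3: 2·(19+2) − 10 = 32 → (19,2,32)

19,2,32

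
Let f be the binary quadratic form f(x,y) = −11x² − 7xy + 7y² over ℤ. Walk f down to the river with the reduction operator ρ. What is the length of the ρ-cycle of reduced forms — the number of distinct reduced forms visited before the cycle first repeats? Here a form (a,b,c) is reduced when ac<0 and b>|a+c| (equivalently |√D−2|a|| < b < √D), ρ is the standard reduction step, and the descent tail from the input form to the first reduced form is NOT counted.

D = 357, ⌊√D⌋ = 18
descent: ρ → (7,7,-11)  [lands on river]
river: ρ → (-11,15,3)
river: ρ → (3,15,-11)
river: ρ → (-11,7,7)
ρ-cycle length = 4 (tail of 1 descent step not counted)

4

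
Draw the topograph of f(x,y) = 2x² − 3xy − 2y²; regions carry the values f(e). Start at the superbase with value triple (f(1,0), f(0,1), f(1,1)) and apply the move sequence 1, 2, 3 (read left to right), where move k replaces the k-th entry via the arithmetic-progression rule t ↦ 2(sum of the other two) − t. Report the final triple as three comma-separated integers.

start (2,-2,-3) = (f(1,0),f(0,1),f(1,1))
replace slot 1: 2·((-2)+(-3)) − 2 = -12 → (-12,-2,-3)
replace slot 2: 2·((-12)+(-3)) − (-2) = -28 → (-12,-28,-3)
replace slot 3: 2·((-12)+(-28)) − (-3) = -77 → (-12,-28,-77)

-12,-28,-77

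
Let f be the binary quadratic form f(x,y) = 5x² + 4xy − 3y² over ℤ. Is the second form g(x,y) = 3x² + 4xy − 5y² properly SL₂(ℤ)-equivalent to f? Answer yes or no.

D₁ = 76, D₂ = 76
river cycle of f (length 6): (-3, 8, 1), (1, 8, -3), (-3, 4, 5), (5, 6, -2), (-2, 6, 5), (5, 4, -3)
river cycle of g (length 6): (-5, 6, 2), (2, 6, -5), (-5, 4, 3), (3, 8, -1), (-1, 8, 3), (3, 4, -5)
cycles differ ⇒ inequivalent

no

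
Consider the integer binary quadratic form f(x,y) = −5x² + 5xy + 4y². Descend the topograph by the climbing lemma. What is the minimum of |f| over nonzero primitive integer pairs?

river: ρ → (4,3,-6)
river: ρ → (-6,9,1)
river: ρ → (1,9,-6)
river: ρ → (-6,3,4)
river: ρ → (4,5,-5)
river: ρ → (-5,5,4)
closes: descent 0, river 6
min |a| on river = 1

1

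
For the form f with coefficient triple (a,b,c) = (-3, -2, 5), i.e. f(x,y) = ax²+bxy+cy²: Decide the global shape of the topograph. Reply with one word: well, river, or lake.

D = b²−4ac = (-2)² − 4·(-3)·5 = 64
D = 8² is a perfect square ⇒ form factors over ℤ ⇒ lakes

lake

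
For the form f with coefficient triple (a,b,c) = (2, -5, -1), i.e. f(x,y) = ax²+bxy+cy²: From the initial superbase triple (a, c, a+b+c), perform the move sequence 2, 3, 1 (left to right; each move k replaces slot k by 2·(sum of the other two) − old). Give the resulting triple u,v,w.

start (2,-1,-4) = (f(1,0),f(0,1),f(1,1))
replace slot 2: 2·(2+(-4)) − (-1) = -3 → (2,-3,-4)
replace slot 3: 2·(2+(-3)) − (-4) = 2 → (2,-3,2)
replace slot 1: 2·((-3)+2) − 2 = -4 → (-4,-3,2)

-4,-3,2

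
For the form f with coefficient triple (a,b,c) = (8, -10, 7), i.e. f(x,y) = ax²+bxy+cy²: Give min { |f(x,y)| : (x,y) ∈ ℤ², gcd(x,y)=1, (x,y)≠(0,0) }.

translate: b→6 (≡-10 mod 16), so (8,-10,7)→(8,6,5)
flip: (8,6,5)→(5,-6,8)
translate: b→4 (≡-6 mod 10), so (5,-6,8)→(5,4,7)
reduced (well bottom): (5,4,7) with a≤c, −a<b≤a
well minimum = a = 5

5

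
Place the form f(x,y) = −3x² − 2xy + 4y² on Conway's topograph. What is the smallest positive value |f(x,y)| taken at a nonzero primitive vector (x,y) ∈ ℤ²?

descent: ρ → (4,2,-3)  [lands on river]
river: ρ → (-3,4,3)
river: ρ → (3,2,-4)
river: ρ → (-4,6,1)
river: ρ → (1,6,-4)
river: ρ → (-4,2,3)
river: ρ → (3,4,-3)
river: ρ → (-3,2,4)
river: ρ → (4,6,-1)
river: ρ → (-1,6,4)
closes: descent 1, river 10
min |a| on river = 1

1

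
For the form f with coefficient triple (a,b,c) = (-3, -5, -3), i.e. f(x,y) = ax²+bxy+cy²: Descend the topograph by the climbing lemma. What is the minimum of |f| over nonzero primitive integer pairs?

translate: b→-1 (≡5 mod 6), so (3,5,3)→(3,-1,1)
flip: (3,-1,1)→(1,1,3)
reduced (well bottom): (1,1,3) with a≤c, −a<b≤a
well minimum |f| = |-1| = 1 (negative-definite)

1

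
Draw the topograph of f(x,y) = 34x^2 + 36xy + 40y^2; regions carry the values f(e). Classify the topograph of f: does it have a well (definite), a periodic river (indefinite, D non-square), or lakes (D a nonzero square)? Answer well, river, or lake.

D = b²−4ac = 36² − 4·34·40 = -4144
D < 0 ⇒ definite ⇒ every region one sign ⇒ single well

well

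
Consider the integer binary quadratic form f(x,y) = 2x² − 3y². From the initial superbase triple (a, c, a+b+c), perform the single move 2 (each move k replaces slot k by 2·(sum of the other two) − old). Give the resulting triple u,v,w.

start (2,-3,-1) = (f(1,0),f(0,1),f(1,1))
replace slot 2: 2·(2+(-1)) − (-3) = 5 → (2,5,-1)

2,5,-1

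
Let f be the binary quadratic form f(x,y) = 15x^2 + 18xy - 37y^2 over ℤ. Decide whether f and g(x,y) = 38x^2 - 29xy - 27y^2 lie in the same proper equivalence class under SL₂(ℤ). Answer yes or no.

D₁ = 2544, D₂ = 4945
discriminants differ ⇒ not SL₂(ℤ)-equivalent

no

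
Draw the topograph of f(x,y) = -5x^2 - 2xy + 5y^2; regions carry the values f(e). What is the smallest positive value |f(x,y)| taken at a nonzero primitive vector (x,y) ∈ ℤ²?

descent: ρ → (5,2,-5)  [lands on river]
river: ρ → (-5,8,2)
river: ρ → (2,8,-5)
river: ρ → (-5,2,5)
river: ρ → (5,8,-2)
river: ρ → (-2,8,5)
closes: descent 1, river 6
min |a| on river = 2

2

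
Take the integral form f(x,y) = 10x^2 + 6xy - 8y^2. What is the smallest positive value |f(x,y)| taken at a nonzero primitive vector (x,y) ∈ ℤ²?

river: ρ → (-8,10,8)
river: ρ → (8,6,-10)
river: ρ → (-10,14,4)
river: ρ → (4,18,-2)
river: ρ → (-2,18,4)
river: ρ → (4,14,-10)
river: ρ → (-10,6,8)
river: ρ → (8,10,-8)
river: ρ → (-8,6,10)
river: ρ → (10,14,-4)
river: ρ → (-4,18,2)
river: ρ → (2,18,-4)
river: ρ → (-4,14,10)
river: ρ → (10,6,-8)
closes: descent 0, river 14
min |a| on river = 2

2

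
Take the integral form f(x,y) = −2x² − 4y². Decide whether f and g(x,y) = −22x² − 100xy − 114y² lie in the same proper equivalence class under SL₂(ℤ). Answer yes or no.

D₁ = -32, D₂ = -32
f is negative-definite; reduce −f:
−f: reduced (well bottom): (2,0,4) with a≤c, −a<b≤a
flip sign back: reduced form of f is (-2,0,-4)
g is negative-definite; reduce −g:
−g: translate: b→12 (≡100 mod 44), so (22,100,114)→(22,12,2)
−g: flip: (22,12,2)→(2,-12,22)
−g: translate: b→0 (≡-12 mod 4), so (2,-12,22)→(2,0,4)
−g: reduced (well bottom): (2,0,4) with a≤c, −a<b≤a
flip sign back: reduced form of g is (-2,0,-4)
reduced forms (-2, 0, -4) vs (-2, 0, -4) ⇒ equivalent

yes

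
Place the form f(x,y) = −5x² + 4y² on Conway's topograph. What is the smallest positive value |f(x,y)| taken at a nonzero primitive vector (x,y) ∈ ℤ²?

descent: ρ → (4,8,-1)  [lands on river]
river: ρ → (-1,8,4)
closes: descent 1, river 2
min |a| on river = 1

1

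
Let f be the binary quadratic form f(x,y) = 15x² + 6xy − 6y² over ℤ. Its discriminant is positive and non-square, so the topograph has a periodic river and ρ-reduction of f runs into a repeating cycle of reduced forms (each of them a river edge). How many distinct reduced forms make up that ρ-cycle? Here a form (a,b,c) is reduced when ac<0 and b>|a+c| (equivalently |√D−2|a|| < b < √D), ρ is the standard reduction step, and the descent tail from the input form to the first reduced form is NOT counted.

D = 396, ⌊√D⌋ = 19
descent: ρ → (-6,18,3)  [lands on river]
river: ρ → (3,18,-6)
ρ-cycle length = 2 (tail of 1 descent step not counted)

2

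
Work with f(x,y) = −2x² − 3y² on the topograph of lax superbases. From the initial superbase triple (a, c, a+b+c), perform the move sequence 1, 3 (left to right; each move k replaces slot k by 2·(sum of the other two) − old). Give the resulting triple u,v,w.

start (-2,-3,-5) = (f(1,0),f(0,1),f(1,1))
replace slot 1: 2·((-3)+(-5)) − (-2) = -14 → (-14,-3,-5)
replace slot 3: 2·((-14)+(-3)) − (-5) = -29 → (-14,-3,-29)

-14,-3,-29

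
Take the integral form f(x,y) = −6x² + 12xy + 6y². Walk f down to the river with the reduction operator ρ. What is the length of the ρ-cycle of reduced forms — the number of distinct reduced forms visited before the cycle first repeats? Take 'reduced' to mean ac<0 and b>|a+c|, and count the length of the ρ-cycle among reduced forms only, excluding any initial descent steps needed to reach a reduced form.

D = 288, ⌊√D⌋ = 16
river: ρ → (6,12,-6)
river: ρ → (-6,12,6)
ρ-cycle length = 2 (tail of 0 descent steps not counted)

2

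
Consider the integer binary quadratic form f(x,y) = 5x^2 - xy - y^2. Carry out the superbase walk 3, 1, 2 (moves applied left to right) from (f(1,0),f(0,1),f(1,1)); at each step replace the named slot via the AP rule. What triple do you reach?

start (5,-1,3) = (f(1,0),f(0,1),f(1,1))
replace slot 3: 2·(5+(-1)) − 3 = 5 → (5,-1,5)
replace slot 1: 2·((-1)+5) − 5 = 3 → (3,-1,5)
replace slot 2: 2·(3+5) − (-1) = 17 → (3,17,5)

3,17,5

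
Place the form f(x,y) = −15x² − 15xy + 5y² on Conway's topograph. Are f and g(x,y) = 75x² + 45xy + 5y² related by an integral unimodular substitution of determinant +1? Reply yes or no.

D₁ = 525, D₂ = 525
river cycle of f (length 2): (5, 15, -15), (-15, 15, 5)
river cycle of g (length 2): (5, 15, -15), (-15, 15, 5)
cycles coincide ⇒ equivalent

yes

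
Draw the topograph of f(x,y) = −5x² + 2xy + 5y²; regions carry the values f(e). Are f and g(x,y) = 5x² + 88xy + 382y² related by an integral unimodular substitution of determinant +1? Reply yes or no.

D₁ = 104, D₂ = 104
river cycle of f (length 6): (5, 8, -2), (-2, 8, 5), (5, 2, -5), (-5, 8, 2), (2, 8, -5), (-5, 2, 5)
river cycle of g (length 6): (5, 8, -2), (-2, 8, 5), (5, 2, -5), (-5, 8, 2), (2, 8, -5), (-5, 2, 5)
cycles coincide ⇒ equivalent

yes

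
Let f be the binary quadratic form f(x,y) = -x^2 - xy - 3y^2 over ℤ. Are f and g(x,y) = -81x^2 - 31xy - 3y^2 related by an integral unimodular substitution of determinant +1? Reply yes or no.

D₁ = -11, D₂ = -11
f is negative-definite; reduce −f:
−f: reduced (well bottom): (1,1,3) with a≤c, −a<b≤a
flip sign back: reduced form of f is (-1,-1,-3)
g is negative-definite; reduce −g:
−g: flip: (81,31,3)→(3,-31,81)
−g: translate: b→-1 (≡-31 mod 6), so (3,-31,81)→(3,-1,1)
−g: flip: (3,-1,1)→(1,1,3)
−g: reduced (well bottom): (1,1,3) with a≤c, −a<b≤a
flip sign back: reduced form of g is (-1,-1,-3)
reduced forms (-1, -1, -3) vs (-1, -1, -3) ⇒ equivalent

yes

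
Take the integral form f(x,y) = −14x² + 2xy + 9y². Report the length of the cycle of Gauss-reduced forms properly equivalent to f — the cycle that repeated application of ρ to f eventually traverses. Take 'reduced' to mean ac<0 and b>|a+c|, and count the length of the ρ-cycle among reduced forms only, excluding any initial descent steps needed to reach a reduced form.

D = 508, ⌊√D⌋ = 22
descent: ρ → (9,16,-7)  [lands on river]
river: ρ → (-7,12,13)
river: ρ → (13,14,-6)
river: ρ → (-6,22,1)
river: ρ → (1,22,-6)
river: ρ → (-6,14,13)
river: ρ → (13,12,-7)
river: ρ → (-7,16,9)
river: ρ → (9,20,-3)
river: ρ → (-3,22,2)
river: ρ → (2,22,-3)
river: ρ → (-3,20,9)
ρ-cycle length = 12 (tail of 1 descent step not counted)

12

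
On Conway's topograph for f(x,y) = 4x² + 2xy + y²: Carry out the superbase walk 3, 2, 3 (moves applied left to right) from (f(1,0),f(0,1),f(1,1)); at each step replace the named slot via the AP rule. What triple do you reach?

start (4,1,7) = (f(1,0),f(0,1),f(1,1))
replace slot 3: 2·(4+1) − 7 = 3 → (4,1,3)
replace slot 2: 2·(4+3) − 1 = 13 → (4,13,3)
replace slot 3: 2·(4+13) − 3 = 31 → (4,13,31)

4,13,31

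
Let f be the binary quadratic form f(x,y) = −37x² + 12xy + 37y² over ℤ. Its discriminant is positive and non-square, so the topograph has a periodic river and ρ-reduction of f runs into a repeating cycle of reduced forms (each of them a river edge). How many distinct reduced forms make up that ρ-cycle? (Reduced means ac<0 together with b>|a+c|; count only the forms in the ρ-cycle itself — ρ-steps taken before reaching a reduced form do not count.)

D = 5620, ⌊√D⌋ = 74
river: ρ → (37,62,-12)
river: ρ → (-12,58,47)
river: ρ → (47,36,-23)
river: ρ → (-23,56,27)
river: ρ → (27,52,-27)
river: ρ → (-27,56,23)
river: ρ → (23,36,-47)
river: ρ → (-47,58,12)
river: ρ → (12,62,-37)
river: ρ → (-37,12,37)
ρ-cycle length = 10 (tail of 0 descent steps not counted)

10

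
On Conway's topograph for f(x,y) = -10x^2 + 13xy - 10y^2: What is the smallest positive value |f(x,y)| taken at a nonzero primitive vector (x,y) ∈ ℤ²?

translate: b→7 (≡-13 mod 20), so (10,-13,10)→(10,7,7)
flip: (10,7,7)→(7,-7,10)
translate: b→7 (≡-7 mod 14), so (7,-7,10)→(7,7,10)
reduced (well bottom): (7,7,10) with a≤c, −a<b≤a
well minimum |f| = |-7| = 7 (negative-definite)

7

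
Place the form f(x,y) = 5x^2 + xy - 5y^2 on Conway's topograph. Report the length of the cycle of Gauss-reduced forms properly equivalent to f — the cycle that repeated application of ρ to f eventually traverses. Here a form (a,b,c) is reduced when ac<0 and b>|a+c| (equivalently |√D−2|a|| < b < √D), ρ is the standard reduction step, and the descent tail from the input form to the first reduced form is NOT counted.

D = 101, ⌊√D⌋ = 10
river: ρ → (-5,9,1)
river: ρ → (1,9,-5)
river: ρ → (-5,1,5)
river: ρ → (5,9,-1)
river: ρ → (-1,9,5)
river: ρ → (5,1,-5)
ρ-cycle length = 6 (tail of 0 descent steps not counted)

6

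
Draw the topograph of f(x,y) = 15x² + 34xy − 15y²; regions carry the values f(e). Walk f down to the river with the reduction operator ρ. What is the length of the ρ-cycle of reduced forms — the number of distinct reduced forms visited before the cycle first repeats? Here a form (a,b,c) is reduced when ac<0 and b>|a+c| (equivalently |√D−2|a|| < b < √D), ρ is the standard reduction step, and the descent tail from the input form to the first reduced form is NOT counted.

D = 2056, ⌊√D⌋ = 45
river: ρ → (-15,26,23)
river: ρ → (23,20,-18)
river: ρ → (-18,16,25)
river: ρ → (25,34,-9)
river: ρ → (-9,38,17)
river: ρ → (17,30,-17)
river: ρ → (-17,38,9)
river: ρ → (9,34,-25)
river: ρ → (-25,16,18)
river: ρ → (18,20,-23)
river: ρ → (-23,26,15)
river: ρ → (15,34,-15)
ρ-cycle length = 12 (tail of 0 descent steps not counted)

12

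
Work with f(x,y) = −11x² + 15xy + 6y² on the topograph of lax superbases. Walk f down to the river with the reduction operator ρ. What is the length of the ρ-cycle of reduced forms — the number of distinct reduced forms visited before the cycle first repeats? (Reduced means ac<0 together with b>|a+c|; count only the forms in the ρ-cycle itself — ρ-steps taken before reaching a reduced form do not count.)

D = 489, ⌊√D⌋ = 22
river: ρ → (6,21,-2)
river: ρ → (-2,19,16)
river: ρ → (16,13,-5)
river: ρ → (-5,17,10)
river: ρ → (10,3,-12)
river: ρ → (-12,21,1)
river: ρ → (1,21,-12)
river: ρ → (-12,3,10)
river: ρ → (10,17,-5)
river: ρ → (-5,13,16)
river: ρ → (16,19,-2)
river: ρ → (-2,21,6)
river: ρ → (6,15,-11)
river: ρ → (-11,7,10)
river: ρ → (10,13,-8)
river: ρ → (-8,19,4)
river: ρ → (4,21,-3)
river: ρ → (-3,21,4)
river: ρ → (4,19,-8)
river: ρ → (-8,13,10)
river: ρ → (10,7,-11)
river: ρ → (-11,15,6)
ρ-cycle length = 22 (tail of 0 descent steps not counted)

22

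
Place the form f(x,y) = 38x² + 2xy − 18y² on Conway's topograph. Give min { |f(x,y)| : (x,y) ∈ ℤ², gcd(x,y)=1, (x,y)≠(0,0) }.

descent: ρ → (-18,34,22)  [lands on river]
river: ρ → (22,10,-30)
river: ρ → (-30,50,2)
river: ρ → (2,50,-30)
river: ρ → (-30,10,22)
river: ρ → (22,34,-18)
river: ρ → (-18,38,18)
river: ρ → (18,34,-22)
river: ρ → (-22,10,30)
river: ρ → (30,50,-2)
river: ρ → (-2,50,30)
river: ρ → (30,10,-22)
river: ρ → (-22,34,18)
river: ρ → (18,38,-18)
closes: descent 1, river 14
min |a| on river = 2

2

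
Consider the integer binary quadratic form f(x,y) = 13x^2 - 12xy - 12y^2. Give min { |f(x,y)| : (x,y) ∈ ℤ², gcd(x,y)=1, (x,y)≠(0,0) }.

descent: ρ → (-12,12,13)  [lands on river]
river: ρ → (13,14,-11)
river: ρ → (-11,8,16)
river: ρ → (16,24,-3)
river: ρ → (-3,24,16)
river: ρ → (16,8,-11)
river: ρ → (-11,14,13)
river: ρ → (13,12,-12)
closes: descent 1, river 8
min |a| on river = 3

3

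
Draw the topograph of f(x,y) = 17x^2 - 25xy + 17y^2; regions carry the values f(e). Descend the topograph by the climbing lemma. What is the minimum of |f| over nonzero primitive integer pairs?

translate: b→9 (≡-25 mod 34), so (17,-25,17)→(17,9,9)
flip: (17,9,9)→(9,-9,17)
translate: b→9 (≡-9 mod 18), so (9,-9,17)→(9,9,17)
reduced (well bottom): (9,9,17) with a≤c, −a<b≤a
well minimum = a = 9

9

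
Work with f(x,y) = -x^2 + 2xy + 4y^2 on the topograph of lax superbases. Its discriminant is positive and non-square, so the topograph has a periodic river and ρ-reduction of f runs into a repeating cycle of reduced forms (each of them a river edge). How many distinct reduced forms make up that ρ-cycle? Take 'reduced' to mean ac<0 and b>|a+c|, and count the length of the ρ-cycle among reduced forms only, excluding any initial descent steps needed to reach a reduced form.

D = 20, ⌊√D⌋ = 4
descent: ρ → (4,-2,-1)
descent: ρ → (-1,4,1)  [lands on river]
river: ρ → (1,4,-1)
ρ-cycle length = 2 (tail of 2 descent steps not counted)

2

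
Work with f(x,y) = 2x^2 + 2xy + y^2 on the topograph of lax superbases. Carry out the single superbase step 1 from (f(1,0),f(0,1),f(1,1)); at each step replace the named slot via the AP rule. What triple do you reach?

start (2,1,5) = (f(1,0),f(0,1),f(1,1))
replace slot 1: 2·(1+5) − 2 = 10 → (10,1,5)

10,1,5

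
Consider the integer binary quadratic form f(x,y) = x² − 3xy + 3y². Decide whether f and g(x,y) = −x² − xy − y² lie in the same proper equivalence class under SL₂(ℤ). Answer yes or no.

D₁ = -3, D₂ = -3
f: translate: b→1 (≡-3 mod 2), so (1,-3,3)→(1,1,1)
f: reduced (well bottom): (1,1,1) with a≤c, −a<b≤a
g is negative-definite; reduce −g:
−g: reduced (well bottom): (1,1,1) with a≤c, −a<b≤a
flip sign back: reduced form of g is (-1,-1,-1)
reduced forms (1, 1, 1) vs (-1, -1, -1) ⇒ inequivalent

no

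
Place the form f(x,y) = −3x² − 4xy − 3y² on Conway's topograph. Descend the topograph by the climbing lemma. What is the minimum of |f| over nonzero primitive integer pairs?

translate: b→-2 (≡4 mod 6), so (3,4,3)→(3,-2,2)
flip: (3,-2,2)→(2,2,3)
reduced (well bottom): (2,2,3) with a≤c, −a<b≤a
well minimum |f| = |-2| = 2 (negative-definite)

2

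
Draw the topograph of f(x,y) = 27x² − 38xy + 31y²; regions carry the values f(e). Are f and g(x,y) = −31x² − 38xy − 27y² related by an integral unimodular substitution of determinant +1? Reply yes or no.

D₁ = -1904, D₂ = -1904
f: translate: b→16 (≡-38 mod 54), so (27,-38,31)→(27,16,20)
f: flip: (27,16,20)→(20,-16,27)
f: reduced (well bottom): (20,-16,27) with a≤c, −a<b≤a
g is negative-definite; reduce −g:
−g: translate: b→-24 (≡38 mod 62), so (31,38,27)→(31,-24,20)
−g: flip: (31,-24,20)→(20,24,31)
−g: translate: b→-16 (≡24 mod 40), so (20,24,31)→(20,-16,27)
−g: reduced (well bottom): (20,-16,27) with a≤c, −a<b≤a
flip sign back: reduced form of g is (-20,16,-27)
reduced forms (20, -16, 27) vs (-20, 16, -27) ⇒ inequivalent

no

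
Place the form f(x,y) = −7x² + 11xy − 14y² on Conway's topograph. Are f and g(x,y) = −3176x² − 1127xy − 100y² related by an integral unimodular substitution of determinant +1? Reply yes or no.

D₁ = -271, D₂ = -271
f is negative-definite; reduce −f:
−f: translate: b→3 (≡-11 mod 14), so (7,-11,14)→(7,3,10)
−f: reduced (well bottom): (7,3,10) with a≤c, −a<b≤a
flip sign back: reduced form of f is (-7,-3,-10)
g is negative-definite; reduce −g:
−g: flip: (3176,1127,100)→(100,-1127,3176)
−g: translate: b→73 (≡-1127 mod 200), so (100,-1127,3176)→(100,73,14)
−g: flip: (100,73,14)→(14,-73,100)
−g: translate: b→11 (≡-73 mod 28), so (14,-73,100)→(14,11,7)
−g: flip: (14,11,7)→(7,-11,14)
−g: translate: b→3 (≡-11 mod 14), so (7,-11,14)→(7,3,10)
−g: reduced (well bottom): (7,3,10) with a≤c, −a<b≤a
flip sign back: reduced form of g is (-7,-3,-10)
reduced forms (-7, -3, -10) vs (-7, -3, -10) ⇒ equivalent

yes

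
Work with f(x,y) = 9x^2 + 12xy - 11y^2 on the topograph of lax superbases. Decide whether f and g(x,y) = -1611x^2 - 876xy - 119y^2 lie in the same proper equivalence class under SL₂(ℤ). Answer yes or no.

D₁ = 540, D₂ = 540
river cycle of f (length 8): (-11, 10, 10), (10, 10, -11), (-11, 12, 9), (9, 6, -14), (-14, 22, 1), (1, 22, -14), (-14, 6, 9), (9, 12, -11)
river cycle of g (length 8): (-11, 10, 10), (10, 10, -11), (-11, 12, 9), (9, 6, -14), (-14, 22, 1), (1, 22, -14), (-14, 6, 9), (9, 12, -11)
cycles coincide ⇒ equivalent

yes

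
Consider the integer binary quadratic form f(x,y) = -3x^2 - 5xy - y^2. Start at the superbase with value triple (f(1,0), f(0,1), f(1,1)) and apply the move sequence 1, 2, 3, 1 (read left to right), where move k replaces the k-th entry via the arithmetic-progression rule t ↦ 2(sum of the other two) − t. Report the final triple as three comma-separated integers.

start (-3,-1,-9) = (f(1,0),f(0,1),f(1,1))
replace slot 1: 2·((-1)+(-9)) − (-3) = -17 → (-17,-1,-9)
replace slot 2: 2·((-17)+(-9)) − (-1) = -51 → (-17,-51,-9)
replace slot 3: 2·((-17)+(-51)) − (-9) = -127 → (-17,-51,-127)
replace slot 1: 2·((-51)+(-127)) − (-17) = -339 → (-339,-51,-127)

-339,-51,-127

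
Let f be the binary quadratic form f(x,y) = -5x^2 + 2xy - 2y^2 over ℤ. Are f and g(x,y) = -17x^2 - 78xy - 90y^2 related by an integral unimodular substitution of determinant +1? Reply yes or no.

D₁ = -36, D₂ = -36
f is negative-definite; reduce −f:
−f: flip: (5,-2,2)→(2,2,5)
−f: reduced (well bottom): (2,2,5) with a≤c, −a<b≤a
flip sign back: reduced form of f is (-2,-2,-5)
g is negative-definite; reduce −g:
−g: translate: b→10 (≡78 mod 34), so (17,78,90)→(17,10,2)
−g: flip: (17,10,2)→(2,-10,17)
−g: translate: b→2 (≡-10 mod 4), so (2,-10,17)→(2,2,5)
−g: reduced (well bottom): (2,2,5) with a≤c, −a<b≤a
flip sign back: reduced form of g is (-2,-2,-5)
reduced forms (-2, -2, -5) vs (-2, -2, -5) ⇒ equivalent

yes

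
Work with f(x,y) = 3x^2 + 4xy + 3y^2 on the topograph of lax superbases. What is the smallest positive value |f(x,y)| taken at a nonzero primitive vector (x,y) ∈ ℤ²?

translate: b→-2 (≡4 mod 6), so (3,4,3)→(3,-2,2)
flip: (3,-2,2)→(2,2,3)
reduced (well bottom): (2,2,3) with a≤c, −a<b≤a
well minimum = a = 2

2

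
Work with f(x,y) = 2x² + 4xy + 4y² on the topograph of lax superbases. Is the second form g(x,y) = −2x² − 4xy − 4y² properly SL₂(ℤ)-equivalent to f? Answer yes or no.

D₁ = -16, D₂ = -16
f: translate: b→0 (≡4 mod 4), so (2,4,4)→(2,0,2)
f: reduced (well bottom): (2,0,2) with a≤c, −a<b≤a
g is negative-definite; reduce −g:
−g: translate: b→0 (≡4 mod 4), so (2,4,4)→(2,0,2)
−g: reduced (well bottom): (2,0,2) with a≤c, −a<b≤a
flip sign back: reduced form of g is (-2,0,-2)
reduced forms (2, 0, 2) vs (-2, 0, -2) ⇒ inequivalent

no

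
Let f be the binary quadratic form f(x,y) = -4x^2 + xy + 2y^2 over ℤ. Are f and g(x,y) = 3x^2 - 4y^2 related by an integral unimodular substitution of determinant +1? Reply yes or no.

D₁ = 33, D₂ = 48
discriminants differ ⇒ not SL₂(ℤ)-equivalent

no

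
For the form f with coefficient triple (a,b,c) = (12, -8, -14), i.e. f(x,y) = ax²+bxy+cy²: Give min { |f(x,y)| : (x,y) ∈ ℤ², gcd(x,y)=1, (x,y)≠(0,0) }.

descent: ρ → (-14,8,12)  [lands on river]
river: ρ → (12,16,-10)
river: ρ → (-10,24,4)
river: ρ → (4,24,-10)
river: ρ → (-10,16,12)
river: ρ → (12,8,-14)
river: ρ → (-14,20,6)
river: ρ → (6,16,-20)
river: ρ → (-20,24,2)
river: ρ → (2,24,-20)
river: ρ → (-20,16,6)
river: ρ → (6,20,-14)
closes: descent 1, river 12
min |a| on river = 2

2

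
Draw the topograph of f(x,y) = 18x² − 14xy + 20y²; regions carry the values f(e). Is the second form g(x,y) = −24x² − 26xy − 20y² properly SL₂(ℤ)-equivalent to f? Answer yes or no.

D₁ = -1244, D₂ = -1244
f: reduced (well bottom): (18,-14,20) with a≤c, −a<b≤a
g is negative-definite; reduce −g:
−g: translate: b→-22 (≡26 mod 48), so (24,26,20)→(24,-22,18)
−g: flip: (24,-22,18)→(18,22,24)
−g: translate: b→-14 (≡22 mod 36), so (18,22,24)→(18,-14,20)
−g: reduced (well bottom): (18,-14,20) with a≤c, −a<b≤a
flip sign back: reduced form of g is (-18,14,-20)
reduced forms (18, -14, 20) vs (-18, 14, -20) ⇒ inequivalent

no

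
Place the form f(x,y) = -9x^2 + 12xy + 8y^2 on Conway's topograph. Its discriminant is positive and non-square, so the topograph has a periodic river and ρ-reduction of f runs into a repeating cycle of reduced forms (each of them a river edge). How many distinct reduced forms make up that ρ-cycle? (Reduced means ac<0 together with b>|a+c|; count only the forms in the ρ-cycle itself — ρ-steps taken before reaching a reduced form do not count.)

D = 432, ⌊√D⌋ = 20
river: ρ → (8,20,-1)
river: ρ → (-1,20,8)
river: ρ → (8,12,-9)
river: ρ → (-9,6,11)
river: ρ → (11,16,-4)
river: ρ → (-4,16,11)
river: ρ → (11,6,-9)
river: ρ → (-9,12,8)
ρ-cycle length = 8 (tail of 0 descent steps not counted)

8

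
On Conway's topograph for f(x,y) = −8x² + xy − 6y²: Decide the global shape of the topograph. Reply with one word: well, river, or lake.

D = b²−4ac = 1² − 4·(-8)·(-6) = -191
D < 0 ⇒ definite ⇒ every region one sign ⇒ single well

well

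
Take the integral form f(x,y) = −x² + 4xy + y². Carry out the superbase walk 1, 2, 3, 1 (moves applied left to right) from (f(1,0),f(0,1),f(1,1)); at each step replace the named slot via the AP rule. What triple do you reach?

start (-1,1,4) = (f(1,0),f(0,1),f(1,1))
replace slot 1: 2·(1+4) − (-1) = 11 → (11,1,4)
replace slot 2: 2·(11+4) − 1 = 29 → (11,29,4)
replace slot 3: 2·(11+29) − 4 = 76 → (11,29,76)
replace slot 1: 2·(29+76) − 11 = 199 → (199,29,76)

199,29,76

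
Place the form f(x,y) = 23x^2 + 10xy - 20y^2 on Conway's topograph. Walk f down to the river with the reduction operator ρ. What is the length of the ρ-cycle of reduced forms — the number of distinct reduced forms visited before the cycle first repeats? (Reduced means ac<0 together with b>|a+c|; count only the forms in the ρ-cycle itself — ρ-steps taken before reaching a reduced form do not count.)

D = 1940, ⌊√D⌋ = 44
river: ρ → (-20,30,13)
river: ρ → (13,22,-28)
river: ρ → (-28,34,7)
river: ρ → (7,36,-23)
river: ρ → (-23,10,20)
river: ρ → (20,30,-13)
river: ρ → (-13,22,28)
river: ρ → (28,34,-7)
river: ρ → (-7,36,23)
river: ρ → (23,10,-20)
ρ-cycle length = 10 (tail of 0 descent steps not counted)

10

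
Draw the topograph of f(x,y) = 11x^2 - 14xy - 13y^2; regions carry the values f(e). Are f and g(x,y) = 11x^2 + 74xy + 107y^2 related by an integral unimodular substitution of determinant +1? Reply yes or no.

D₁ = 768, D₂ = 768
river cycle of f (length 8): (-13, 14, 11), (11, 8, -16), (-16, 24, 3), (3, 24, -16), (-16, 8, 11), (11, 14, -13), (-13, 12, 12), (12, 12, -13)
river cycle of g (length 8): (11, 8, -16), (-16, 24, 3), (3, 24, -16), (-16, 8, 11), (11, 14, -13), (-13, 12, 12), (12, 12, -13), (-13, 14, 11)
cycles coincide ⇒ equivalent

yes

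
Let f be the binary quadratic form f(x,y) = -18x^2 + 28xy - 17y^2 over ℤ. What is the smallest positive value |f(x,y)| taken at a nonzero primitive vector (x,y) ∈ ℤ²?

translate: b→8 (≡-28 mod 36), so (18,-28,17)→(18,8,7)
flip: (18,8,7)→(7,-8,18)
translate: b→6 (≡-8 mod 14), so (7,-8,18)→(7,6,17)
reduced (well bottom): (7,6,17) with a≤c, −a<b≤a
well minimum |f| = |-7| = 7 (negative-definite)

7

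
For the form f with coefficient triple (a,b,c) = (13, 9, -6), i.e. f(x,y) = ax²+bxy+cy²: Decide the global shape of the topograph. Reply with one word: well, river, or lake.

D = b²−4ac = 9² − 4·13·(-6) = 393
D > 0 non-square ⇒ indefinite ⇒ periodic river

river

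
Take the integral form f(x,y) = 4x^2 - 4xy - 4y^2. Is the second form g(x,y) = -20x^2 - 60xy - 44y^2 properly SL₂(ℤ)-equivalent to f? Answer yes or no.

D₁ = 80, D₂ = 80
river cycle of f (length 2): (-4, 4, 4), (4, 4, -4)
river cycle of g (length 2): (-4, 4, 4), (4, 4, -4)
cycles coincide ⇒ equivalent

yes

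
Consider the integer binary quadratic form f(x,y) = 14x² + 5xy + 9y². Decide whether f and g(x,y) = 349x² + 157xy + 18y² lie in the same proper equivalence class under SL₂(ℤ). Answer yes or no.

D₁ = -479, D₂ = -479
f: flip: (14,5,9)→(9,-5,14)
f: reduced (well bottom): (9,-5,14) with a≤c, −a<b≤a
g: flip: (349,157,18)→(18,-157,349)
g: translate: b→-13 (≡-157 mod 36), so (18,-157,349)→(18,-13,9)
g: flip: (18,-13,9)→(9,13,18)
g: translate: b→-5 (≡13 mod 18), so (9,13,18)→(9,-5,14)
g: reduced (well bottom): (9,-5,14) with a≤c, −a<b≤a
reduced forms (9, -5, 14) vs (9, -5, 14) ⇒ equivalent

yes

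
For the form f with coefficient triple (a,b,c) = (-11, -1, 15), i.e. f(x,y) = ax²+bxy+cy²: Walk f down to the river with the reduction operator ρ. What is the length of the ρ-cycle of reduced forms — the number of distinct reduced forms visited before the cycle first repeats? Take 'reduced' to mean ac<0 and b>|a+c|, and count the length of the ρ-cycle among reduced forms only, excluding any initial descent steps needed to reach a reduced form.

D = 661, ⌊√D⌋ = 25
descent: ρ → (15,1,-11)
descent: ρ → (-11,21,5)  [lands on river]
river: ρ → (5,19,-15)
river: ρ → (-15,11,9)
river: ρ → (9,25,-1)
river: ρ → (-1,25,9)
river: ρ → (9,11,-15)
river: ρ → (-15,19,5)
river: ρ → (5,21,-11)
river: ρ → (-11,23,3)
river: ρ → (3,25,-3)
river: ρ → (-3,23,11)
river: ρ → (11,21,-5)
river: ρ → (-5,19,15)
river: ρ → (15,11,-9)
river: ρ → (-9,25,1)
river: ρ → (1,25,-9)
river: ρ → (-9,11,15)
river: ρ → (15,19,-5)
river: ρ → (-5,21,11)
river: ρ → (11,23,-3)
river: ρ → (-3,25,3)
river: ρ → (3,23,-11)
ρ-cycle length = 22 (tail of 2 descent steps not counted)

22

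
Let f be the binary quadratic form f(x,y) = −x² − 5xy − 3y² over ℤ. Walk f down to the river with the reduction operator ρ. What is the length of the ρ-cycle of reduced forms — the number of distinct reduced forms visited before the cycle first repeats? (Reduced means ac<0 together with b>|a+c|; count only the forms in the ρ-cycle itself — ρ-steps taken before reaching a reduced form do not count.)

D = 13, ⌊√D⌋ = 3
descent: ρ → (-3,-1,1)
descent: ρ → (1,3,-1)  [lands on river]
river: ρ → (-1,3,1)
ρ-cycle length = 2 (tail of 2 descent steps not counted)

2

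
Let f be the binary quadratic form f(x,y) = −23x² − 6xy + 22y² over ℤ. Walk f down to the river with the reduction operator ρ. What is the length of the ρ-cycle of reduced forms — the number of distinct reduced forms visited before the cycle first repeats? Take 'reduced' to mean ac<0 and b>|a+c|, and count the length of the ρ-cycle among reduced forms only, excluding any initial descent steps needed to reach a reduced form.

D = 2060, ⌊√D⌋ = 45
descent: ρ → (22,6,-23)  [lands on river]
river: ρ → (-23,40,5)
river: ρ → (5,40,-23)
river: ρ → (-23,6,22)
river: ρ → (22,38,-7)
river: ρ → (-7,32,37)
river: ρ → (37,42,-2)
river: ρ → (-2,42,37)
river: ρ → (37,32,-7)
river: ρ → (-7,38,22)
ρ-cycle length = 10 (tail of 1 descent step not counted)

10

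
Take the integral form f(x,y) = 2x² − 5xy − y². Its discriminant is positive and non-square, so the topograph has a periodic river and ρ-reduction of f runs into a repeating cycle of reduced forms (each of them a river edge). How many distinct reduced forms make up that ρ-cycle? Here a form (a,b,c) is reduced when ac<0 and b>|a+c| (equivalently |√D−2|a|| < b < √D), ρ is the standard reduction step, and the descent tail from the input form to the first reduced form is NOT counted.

D = 33, ⌊√D⌋ = 5
descent: ρ → (-1,5,2)  [lands on river]
river: ρ → (2,3,-3)
river: ρ → (-3,3,2)
river: ρ → (2,5,-1)
ρ-cycle length = 4 (tail of 1 descent step not counted)

4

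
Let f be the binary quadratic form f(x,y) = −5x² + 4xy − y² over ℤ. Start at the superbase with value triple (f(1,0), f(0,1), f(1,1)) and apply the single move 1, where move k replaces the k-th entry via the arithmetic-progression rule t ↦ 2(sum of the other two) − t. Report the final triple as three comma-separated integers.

start (-5,-1,-2) = (f(1,0),f(0,1),f(1,1))
replace slot 1: 2·((-1)+(-2)) − (-5) = -1 → (-1,-1,-2)

-1,-1,-2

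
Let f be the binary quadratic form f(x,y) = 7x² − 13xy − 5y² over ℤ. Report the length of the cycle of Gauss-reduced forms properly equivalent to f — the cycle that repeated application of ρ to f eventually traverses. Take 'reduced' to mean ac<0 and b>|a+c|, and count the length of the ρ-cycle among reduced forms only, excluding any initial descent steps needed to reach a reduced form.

D = 309, ⌊√D⌋ = 17
descent: ρ → (-5,13,7)  [lands on river]
river: ρ → (7,15,-3)
river: ρ → (-3,15,7)
river: ρ → (7,13,-5)
river: ρ → (-5,17,1)
river: ρ → (1,17,-5)
ρ-cycle length = 6 (tail of 1 descent step not counted)

6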